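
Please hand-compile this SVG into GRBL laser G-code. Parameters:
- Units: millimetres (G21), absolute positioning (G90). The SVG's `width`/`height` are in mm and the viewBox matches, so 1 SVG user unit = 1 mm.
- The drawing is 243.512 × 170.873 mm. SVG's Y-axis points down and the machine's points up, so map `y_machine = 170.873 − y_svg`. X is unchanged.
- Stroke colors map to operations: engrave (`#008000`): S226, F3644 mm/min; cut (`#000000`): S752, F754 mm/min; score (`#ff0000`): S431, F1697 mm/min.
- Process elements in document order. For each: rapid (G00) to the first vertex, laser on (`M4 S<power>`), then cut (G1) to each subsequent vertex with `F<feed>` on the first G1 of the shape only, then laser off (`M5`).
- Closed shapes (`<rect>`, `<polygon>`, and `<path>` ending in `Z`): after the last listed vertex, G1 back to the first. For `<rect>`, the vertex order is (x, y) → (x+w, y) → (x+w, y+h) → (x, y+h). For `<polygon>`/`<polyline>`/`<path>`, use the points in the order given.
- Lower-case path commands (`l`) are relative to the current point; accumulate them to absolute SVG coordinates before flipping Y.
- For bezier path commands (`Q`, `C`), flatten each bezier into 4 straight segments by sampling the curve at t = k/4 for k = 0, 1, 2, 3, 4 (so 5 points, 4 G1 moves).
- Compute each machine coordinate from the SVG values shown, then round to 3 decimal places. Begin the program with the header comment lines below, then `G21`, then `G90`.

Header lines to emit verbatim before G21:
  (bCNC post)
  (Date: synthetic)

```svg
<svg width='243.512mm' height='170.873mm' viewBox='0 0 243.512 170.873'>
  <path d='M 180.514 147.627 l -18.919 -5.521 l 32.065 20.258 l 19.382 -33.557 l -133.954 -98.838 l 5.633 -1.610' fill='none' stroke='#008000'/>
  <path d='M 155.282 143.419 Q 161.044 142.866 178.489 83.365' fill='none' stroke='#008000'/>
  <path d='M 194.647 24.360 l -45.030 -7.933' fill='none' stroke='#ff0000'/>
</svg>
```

Since the viewBox matches the mm dimensions, user units are millimetres directly. The only transform is the Y-flip y_m = 170.873 − y_svg.

Shape 1 is a open polyline drawn with `<path>`. Its stroke #008000 means engrave at S226, F3644. After flipping Y the toolpath is (180.514,23.246) → (161.595,28.767) → (193.660,8.509) → (213.042,42.066) → (79.088,140.904) → (84.721,142.514).

Shape 2 is a quadratic bezier drawn with `<path>`. Its stroke #008000 means engrave at S226, F3644. After flipping Y the toolpath is (155.282,27.454) → (158.893,31.415) → (163.965,42.744) → (170.497,61.442) → (178.489,87.508).

Shape 3 is a line segment drawn with `<path>`. Its stroke #ff0000 means score at S431, F1697. After flipping Y the toolpath is (194.647,146.513) → (149.617,154.446).

(bCNC post)
(Date: synthetic)
G21
G90
G00 X180.514 Y23.246
M4 S226
G1 X161.595 Y28.767 F3644
G1 X193.660 Y8.509
G1 X213.042 Y42.066
G1 X79.088 Y140.904
G1 X84.721 Y142.514
M5
G00 X155.282 Y27.454
M4 S226
G1 X158.893 Y31.415 F3644
G1 X163.965 Y42.744
G1 X170.497 Y61.442
G1 X178.489 Y87.508
M5
G00 X194.647 Y146.513
M4 S431
G1 X149.617 Y154.446 F1697
M5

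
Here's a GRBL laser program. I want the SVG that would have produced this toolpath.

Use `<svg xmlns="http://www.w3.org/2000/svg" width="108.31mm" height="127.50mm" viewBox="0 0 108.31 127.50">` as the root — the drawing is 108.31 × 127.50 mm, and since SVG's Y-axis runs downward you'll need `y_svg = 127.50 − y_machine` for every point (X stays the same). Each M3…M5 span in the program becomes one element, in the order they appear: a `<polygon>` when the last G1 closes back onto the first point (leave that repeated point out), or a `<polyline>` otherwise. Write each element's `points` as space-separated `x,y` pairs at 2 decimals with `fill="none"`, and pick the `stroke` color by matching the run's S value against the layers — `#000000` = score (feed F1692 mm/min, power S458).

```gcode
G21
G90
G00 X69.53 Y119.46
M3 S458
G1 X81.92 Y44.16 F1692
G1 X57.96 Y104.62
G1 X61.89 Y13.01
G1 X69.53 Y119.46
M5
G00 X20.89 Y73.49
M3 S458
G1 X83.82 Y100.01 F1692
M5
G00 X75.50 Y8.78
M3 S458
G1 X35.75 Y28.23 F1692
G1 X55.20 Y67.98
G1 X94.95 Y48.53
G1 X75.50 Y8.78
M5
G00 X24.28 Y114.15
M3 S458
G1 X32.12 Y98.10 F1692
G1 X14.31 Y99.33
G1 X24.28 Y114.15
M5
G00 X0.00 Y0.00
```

<svg xmlns="http://www.w3.org/2000/svg" width="108.31mm" height="127.50mm" viewBox="0 0 108.31 127.50">
  <polygon points="69.53,8.04 81.92,83.34 57.96,22.88 61.89,114.49" fill="none" stroke="#000000"/>
  <polyline points="20.89,54.01 83.82,27.49" fill="none" stroke="#000000"/>
  <polygon points="75.50,118.72 35.75,99.27 55.20,59.52 94.95,78.97" fill="none" stroke="#000000"/>
  <polygon points="24.28,13.35 32.12,29.40 14.31,28.17" fill="none" stroke="#000000"/>
</svg>

Each laser-on run becomes one SVG element. Flip Y back into SVG space with y_svg = 127.50 − y_machine. Every run uses S458, so all elements get stroke `#000000` (score).

Run 1: The run returns to its start, so emit a `<polygon>` with points (Y-flipped): 69.53,8.04 81.92,83.34 57.96,22.88 61.89,114.49.

Run 2: The run is open, so emit a `<polyline>` with points (Y-flipped): 20.89,54.01 83.82,27.49.

Run 3: The run returns to its start, so emit a `<polygon>` with points (Y-flipped): 75.50,118.72 35.75,99.27 55.20,59.52 94.95,78.97.

Run 4: The run returns to its start, so emit a `<polygon>` with points (Y-flipped): 24.28,13.35 32.12,29.40 14.31,28.17.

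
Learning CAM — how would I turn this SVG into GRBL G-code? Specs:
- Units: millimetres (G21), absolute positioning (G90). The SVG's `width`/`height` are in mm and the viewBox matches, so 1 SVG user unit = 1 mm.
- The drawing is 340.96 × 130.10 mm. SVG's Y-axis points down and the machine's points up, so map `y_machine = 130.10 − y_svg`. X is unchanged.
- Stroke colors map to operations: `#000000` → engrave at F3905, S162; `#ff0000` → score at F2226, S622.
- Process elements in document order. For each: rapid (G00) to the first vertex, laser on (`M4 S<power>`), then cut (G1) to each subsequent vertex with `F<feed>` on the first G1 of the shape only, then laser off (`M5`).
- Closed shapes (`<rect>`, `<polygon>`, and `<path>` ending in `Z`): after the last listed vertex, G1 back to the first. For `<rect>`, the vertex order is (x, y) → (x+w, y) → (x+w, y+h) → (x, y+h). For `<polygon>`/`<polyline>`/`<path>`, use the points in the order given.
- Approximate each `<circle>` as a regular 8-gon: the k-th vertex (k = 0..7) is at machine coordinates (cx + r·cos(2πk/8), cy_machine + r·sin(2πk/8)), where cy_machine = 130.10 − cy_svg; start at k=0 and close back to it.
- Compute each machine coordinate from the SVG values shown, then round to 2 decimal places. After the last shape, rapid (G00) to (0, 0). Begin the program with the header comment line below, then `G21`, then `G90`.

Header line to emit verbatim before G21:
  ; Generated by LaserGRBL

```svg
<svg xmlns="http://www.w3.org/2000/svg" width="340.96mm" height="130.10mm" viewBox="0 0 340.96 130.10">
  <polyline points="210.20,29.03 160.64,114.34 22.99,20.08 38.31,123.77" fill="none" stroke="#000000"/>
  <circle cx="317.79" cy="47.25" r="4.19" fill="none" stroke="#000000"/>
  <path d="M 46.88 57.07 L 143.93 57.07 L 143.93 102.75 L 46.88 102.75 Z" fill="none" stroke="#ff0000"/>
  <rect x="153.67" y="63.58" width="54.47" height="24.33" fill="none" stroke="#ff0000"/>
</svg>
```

viewBox `0 0 340.96 130.10` with mm width/height → 1 unit = 1 mm. Flip: y_m = 130.10 − y_svg.

**Shape 1** — `<polyline>` open polyline, stroke `#000000` → engrave (S162, F3905). Machine vertices: (210.20,101.07) → (160.64,15.76) → (22.99,110.02) → (38.31,6.33). Open path.

**Shape 2** — `<circle>` circle, stroke `#000000` → engrave (S162, F3905). Machine vertices: (321.98,82.85) → (320.75,85.81) → (317.79,87.04) → (314.83,85.81) → (313.60,82.85) → (314.83,79.89) → (317.79,78.66) → (320.75,79.89) → (321.98,82.85). Closed: final G1 returns to the first vertex.

**Shape 3** — `<path>` rectangle, stroke `#ff0000` → score (S622, F2226). Machine vertices: (46.88,73.03) → (143.93,73.03) → (143.93,27.35) → (46.88,27.35) → (46.88,73.03). Closed: final G1 returns to the first vertex.

**Shape 4** — `<rect>` rectangle, stroke `#ff0000` → score (S622, F2226). Machine vertices: (153.67,66.52) → (208.14,66.52) → (208.14,42.19) → (153.67,42.19) → (153.67,66.52). Closed: final G1 returns to the first vertex.

; Generated by LaserGRBL
G21
G90
G00 X210.20 Y101.07
M4 S162
G1 X160.64 Y15.76 F3905
G1 X22.99 Y110.02
G1 X38.31 Y6.33
M5
G00 X321.98 Y82.85
M4 S162
G1 X320.75 Y85.81 F3905
G1 X317.79 Y87.04
G1 X314.83 Y85.81
G1 X313.60 Y82.85
G1 X314.83 Y79.89
G1 X317.79 Y78.66
G1 X320.75 Y79.89
G1 X321.98 Y82.85
M5
G00 X46.88 Y73.03
M4 S622
G1 X143.93 Y73.03 F2226
G1 X143.93 Y27.35
G1 X46.88 Y27.35
G1 X46.88 Y73.03
M5
G00 X153.67 Y66.52
M4 S622
G1 X208.14 Y66.52 F2226
G1 X208.14 Y42.19
G1 X153.67 Y42.19
G1 X153.67 Y66.52
M5
G00 X0.00 Y0.00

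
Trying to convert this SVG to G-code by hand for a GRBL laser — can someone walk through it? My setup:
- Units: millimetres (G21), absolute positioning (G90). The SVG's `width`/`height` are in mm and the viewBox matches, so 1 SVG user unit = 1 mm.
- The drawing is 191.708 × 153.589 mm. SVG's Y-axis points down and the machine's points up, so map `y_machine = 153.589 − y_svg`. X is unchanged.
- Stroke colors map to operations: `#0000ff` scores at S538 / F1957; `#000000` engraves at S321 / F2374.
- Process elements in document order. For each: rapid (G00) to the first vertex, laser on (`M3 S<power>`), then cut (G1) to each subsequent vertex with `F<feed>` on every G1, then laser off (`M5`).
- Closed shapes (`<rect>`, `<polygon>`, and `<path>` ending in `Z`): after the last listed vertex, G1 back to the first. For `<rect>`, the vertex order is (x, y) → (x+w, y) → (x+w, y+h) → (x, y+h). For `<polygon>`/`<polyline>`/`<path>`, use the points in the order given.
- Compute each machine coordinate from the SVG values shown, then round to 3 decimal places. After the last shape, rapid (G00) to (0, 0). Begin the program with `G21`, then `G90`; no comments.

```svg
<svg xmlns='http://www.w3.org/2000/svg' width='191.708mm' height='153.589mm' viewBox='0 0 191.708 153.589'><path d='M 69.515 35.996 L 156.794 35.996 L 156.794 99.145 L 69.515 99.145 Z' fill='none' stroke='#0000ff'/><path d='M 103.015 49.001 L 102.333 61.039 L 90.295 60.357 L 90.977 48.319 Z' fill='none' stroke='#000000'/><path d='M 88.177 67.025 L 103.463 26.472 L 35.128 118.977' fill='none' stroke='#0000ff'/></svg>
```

Since the viewBox matches the mm dimensions, user units are millimetres directly. The only transform is the Y-flip y_m = 153.589 − y_svg.

Shape 1 is a rectangle drawn with `<path>`. Its stroke #0000ff means score at S538, F1957. After flipping Y the toolpath is (69.515,117.593) → (156.794,117.593) → (156.794,54.444) → (69.515,54.444) → (69.515,117.593), returning to the start.

Shape 2 is a regular polygon drawn with `<path>`. Its stroke #000000 means engrave at S321, F2374. After flipping Y the toolpath is (103.015,104.588) → (102.333,92.550) → (90.295,93.232) → (90.977,105.270) → (103.015,104.588), returning to the start.

Shape 3 is a open polyline drawn with `<path>`. Its stroke #0000ff means score at S538, F1957. After flipping Y the toolpath is (88.177,86.564) → (103.463,127.117) → (35.128,34.612).

G21
G90
G00 X69.515 Y117.593
M3 S538
G1 X156.794 Y117.593 F1957
G1 X156.794 Y54.444 F1957
G1 X69.515 Y54.444 F1957
G1 X69.515 Y117.593 F1957
M5
G00 X103.015 Y104.588
M3 S321
G1 X102.333 Y92.550 F2374
G1 X90.295 Y93.232 F2374
G1 X90.977 Y105.270 F2374
G1 X103.015 Y104.588 F2374
M5
G00 X88.177 Y86.564
M3 S538
G1 X103.463 Y127.117 F1957
G1 X35.128 Y34.612 F1957
M5
G00 X0.000 Y0.000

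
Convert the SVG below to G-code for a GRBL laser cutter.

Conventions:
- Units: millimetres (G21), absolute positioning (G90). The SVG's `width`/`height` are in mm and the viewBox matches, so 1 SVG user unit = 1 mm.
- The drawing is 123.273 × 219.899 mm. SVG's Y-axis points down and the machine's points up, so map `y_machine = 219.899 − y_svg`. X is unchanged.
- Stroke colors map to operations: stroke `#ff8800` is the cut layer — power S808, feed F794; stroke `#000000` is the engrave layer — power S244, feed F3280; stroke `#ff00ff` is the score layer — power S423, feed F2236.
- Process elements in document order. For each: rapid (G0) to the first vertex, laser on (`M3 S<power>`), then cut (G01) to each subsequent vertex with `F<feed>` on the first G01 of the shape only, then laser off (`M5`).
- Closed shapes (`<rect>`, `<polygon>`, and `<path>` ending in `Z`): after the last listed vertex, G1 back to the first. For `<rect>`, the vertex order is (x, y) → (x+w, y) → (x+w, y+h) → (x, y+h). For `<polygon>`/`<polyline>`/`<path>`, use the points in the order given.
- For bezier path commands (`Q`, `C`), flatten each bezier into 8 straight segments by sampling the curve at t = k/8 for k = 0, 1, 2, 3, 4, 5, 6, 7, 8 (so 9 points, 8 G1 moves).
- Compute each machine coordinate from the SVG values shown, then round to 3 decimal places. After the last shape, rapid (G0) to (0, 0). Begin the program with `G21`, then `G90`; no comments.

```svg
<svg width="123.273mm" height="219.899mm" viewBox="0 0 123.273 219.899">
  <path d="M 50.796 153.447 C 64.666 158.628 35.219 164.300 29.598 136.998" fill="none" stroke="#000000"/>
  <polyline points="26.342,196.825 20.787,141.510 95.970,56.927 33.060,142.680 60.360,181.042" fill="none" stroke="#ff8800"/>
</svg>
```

1 u = 1 mm; y_m = 219.899 − y.

[1] `<path>` cubic bezier, #000000→engrave S244 F3280: (50.796,66.452) → (54.098,64.551) → (54.126,62.997) → (51.666,62.181) → (47.506,62.495) → (42.432,64.332) → (37.232,68.084) → (32.692,74.143) → (29.598,82.901)

[2] `<polyline>` open polyline, #ff8800→cut S808 F794: (26.342,23.074) → (20.787,78.389) → (95.970,162.972) → (33.060,77.219) → (60.360,38.857)

G21
G90
G0 X50.796 Y66.452
M3 S244
G01 X54.098 Y64.551 F3280
G01 X54.126 Y62.997
G01 X51.666 Y62.181
G01 X47.506 Y62.495
G01 X42.432 Y64.332
G01 X37.232 Y68.084
G01 X32.692 Y74.143
G01 X29.598 Y82.901
M5
G0 X26.342 Y23.074
M3 S808
G01 X20.787 Y78.389 F794
G01 X95.970 Y162.972
G01 X33.060 Y77.219
G01 X60.360 Y38.857
M5
G0 X0.000 Y0.000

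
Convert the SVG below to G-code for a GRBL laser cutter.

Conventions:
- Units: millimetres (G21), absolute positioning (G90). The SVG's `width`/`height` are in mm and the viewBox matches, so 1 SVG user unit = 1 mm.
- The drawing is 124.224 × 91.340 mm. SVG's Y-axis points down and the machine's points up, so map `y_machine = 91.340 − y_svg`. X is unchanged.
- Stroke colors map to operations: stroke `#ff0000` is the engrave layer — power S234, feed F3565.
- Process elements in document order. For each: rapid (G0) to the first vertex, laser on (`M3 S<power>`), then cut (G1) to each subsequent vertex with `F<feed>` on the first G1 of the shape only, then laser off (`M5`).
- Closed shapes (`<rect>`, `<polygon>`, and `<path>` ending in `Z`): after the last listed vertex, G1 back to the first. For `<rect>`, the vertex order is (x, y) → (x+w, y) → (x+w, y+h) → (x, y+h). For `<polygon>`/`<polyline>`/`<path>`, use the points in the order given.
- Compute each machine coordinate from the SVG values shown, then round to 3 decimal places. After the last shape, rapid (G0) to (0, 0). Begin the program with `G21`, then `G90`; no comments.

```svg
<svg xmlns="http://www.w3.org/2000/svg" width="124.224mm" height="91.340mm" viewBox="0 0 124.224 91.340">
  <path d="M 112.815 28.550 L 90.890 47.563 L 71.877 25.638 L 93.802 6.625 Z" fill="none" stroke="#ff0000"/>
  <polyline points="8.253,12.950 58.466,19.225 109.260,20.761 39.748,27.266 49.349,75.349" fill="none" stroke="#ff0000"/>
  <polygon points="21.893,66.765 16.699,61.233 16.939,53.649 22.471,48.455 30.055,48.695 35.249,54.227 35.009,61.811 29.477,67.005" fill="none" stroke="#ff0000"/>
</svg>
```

G21
G90
G0 X112.815 Y62.790
M3 S234
G1 X90.890 Y43.777 F3565
G1 X71.877 Y65.702
G1 X93.802 Y84.715
G1 X112.815 Y62.790
M5
G0 X8.253 Y78.390
M3 S234
G1 X58.466 Y72.115 F3565
G1 X109.260 Y70.579
G1 X39.748 Y64.074
G1 X49.349 Y15.991
M5
G0 X21.893 Y24.575
M3 S234
G1 X16.699 Y30.107 F3565
G1 X16.939 Y37.691
G1 X22.471 Y42.885
G1 X30.055 Y42.645
G1 X35.249 Y37.113
G1 X35.009 Y29.529
G1 X29.477 Y24.335
G1 X21.893 Y24.575
M5
G0 X0.000 Y0.000

Since the viewBox matches the mm dimensions, user units are millimetres directly. The only transform is the Y-flip y_m = 91.340 − y_svg.

Shape 1 is a regular polygon drawn with `<path>`. Its stroke #ff0000 means engrave at S234, F3565. After flipping Y the toolpath is (112.815,62.790) → (90.890,43.777) → (71.877,65.702) → (93.802,84.715) → (112.815,62.790), returning to the start.

Shape 2 is a open polyline drawn with `<polyline>`. Its stroke #ff0000 means engrave at S234, F3565. After flipping Y the toolpath is (8.253,78.390) → (58.466,72.115) → (109.260,70.579) → (39.748,64.074) → (49.349,15.991).

Shape 3 is a regular polygon drawn with `<polygon>`. Its stroke #ff0000 means engrave at S234, F3565. After flipping Y the toolpath is (21.893,24.575) → (16.699,30.107) → (16.939,37.691) → (22.471,42.885) → (30.055,42.645) → (35.249,37.113) → (35.009,29.529) → (29.477,24.335) → (21.893,24.575), returning to the start.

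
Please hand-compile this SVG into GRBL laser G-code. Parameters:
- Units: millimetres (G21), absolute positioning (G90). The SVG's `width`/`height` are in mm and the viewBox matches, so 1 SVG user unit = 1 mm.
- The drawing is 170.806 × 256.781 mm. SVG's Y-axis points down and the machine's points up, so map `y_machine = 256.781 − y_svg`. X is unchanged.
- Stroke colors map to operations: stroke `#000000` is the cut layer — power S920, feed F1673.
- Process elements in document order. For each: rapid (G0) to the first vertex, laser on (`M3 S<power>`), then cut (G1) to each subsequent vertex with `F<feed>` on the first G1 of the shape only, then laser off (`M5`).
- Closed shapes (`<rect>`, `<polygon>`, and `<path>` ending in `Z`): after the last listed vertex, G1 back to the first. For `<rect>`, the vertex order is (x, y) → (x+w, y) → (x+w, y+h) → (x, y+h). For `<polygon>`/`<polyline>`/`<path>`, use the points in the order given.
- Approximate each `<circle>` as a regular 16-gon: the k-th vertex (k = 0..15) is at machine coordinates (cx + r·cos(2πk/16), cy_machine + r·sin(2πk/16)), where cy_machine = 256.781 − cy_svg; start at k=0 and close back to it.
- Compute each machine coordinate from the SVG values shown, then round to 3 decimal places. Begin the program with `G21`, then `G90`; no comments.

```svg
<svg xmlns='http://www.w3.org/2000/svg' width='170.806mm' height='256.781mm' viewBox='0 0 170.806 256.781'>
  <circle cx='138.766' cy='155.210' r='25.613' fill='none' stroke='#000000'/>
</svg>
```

G21
G90
G0 X164.379 Y101.571
M3 S920
G1 X162.429 Y111.373 F1673
G1 X156.877 Y119.682
G1 X148.568 Y125.234
G1 X138.766 Y127.184
G1 X128.964 Y125.234
G1 X120.655 Y119.682
G1 X115.103 Y111.373
G1 X113.153 Y101.571
G1 X115.103 Y91.769
G1 X120.655 Y83.460
G1 X128.964 Y77.908
G1 X138.766 Y75.958
G1 X148.568 Y77.908
G1 X156.877 Y83.460
G1 X162.429 Y91.769
G1 X164.379 Y101.571
M5

1 u = 1 mm; y_m = 256.781 − y.

[1] `<circle>` circle, #000000→cut S920 F1673: (164.379,101.571) → (162.429,111.373) → (156.877,119.682) → (148.568,125.234) → (138.766,127.184) → (128.964,125.234) → (120.655,119.682) → (115.103,111.373) → (113.153,101.571) → (115.103,91.769) → (120.655,83.460) → (128.964,77.908) → (138.766,75.958) → (148.568,77.908) → (156.877,83.460) → (162.429,91.769) → (164.379,101.571) (closed)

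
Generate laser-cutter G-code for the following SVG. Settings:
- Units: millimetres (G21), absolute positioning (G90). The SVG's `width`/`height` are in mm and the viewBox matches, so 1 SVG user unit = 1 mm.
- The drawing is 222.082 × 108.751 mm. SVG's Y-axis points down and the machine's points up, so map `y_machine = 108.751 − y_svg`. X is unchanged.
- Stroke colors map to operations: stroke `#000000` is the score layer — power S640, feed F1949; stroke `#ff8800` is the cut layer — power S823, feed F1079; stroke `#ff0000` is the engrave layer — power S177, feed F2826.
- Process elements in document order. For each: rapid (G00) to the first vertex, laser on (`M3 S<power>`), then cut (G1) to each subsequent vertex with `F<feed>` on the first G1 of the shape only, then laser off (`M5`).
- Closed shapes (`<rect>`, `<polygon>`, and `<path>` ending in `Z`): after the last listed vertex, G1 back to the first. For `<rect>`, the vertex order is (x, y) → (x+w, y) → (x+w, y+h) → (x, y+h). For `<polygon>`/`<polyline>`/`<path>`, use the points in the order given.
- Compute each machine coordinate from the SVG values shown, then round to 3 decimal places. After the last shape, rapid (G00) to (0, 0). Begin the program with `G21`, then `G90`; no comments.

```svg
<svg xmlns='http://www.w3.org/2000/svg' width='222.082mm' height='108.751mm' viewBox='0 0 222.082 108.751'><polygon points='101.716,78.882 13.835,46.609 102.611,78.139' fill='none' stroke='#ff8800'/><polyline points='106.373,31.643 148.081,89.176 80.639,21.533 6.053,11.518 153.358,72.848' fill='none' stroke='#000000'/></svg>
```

Since the viewBox matches the mm dimensions, user units are millimetres directly. The only transform is the Y-flip y_m = 108.751 − y_svg.

Shape 1 is a closed polygon drawn with `<polygon>`. Its stroke #ff8800 means cut at S823, F1079. After flipping Y the toolpath is (101.716,29.869) → (13.835,62.142) → (102.611,30.612) → (101.716,29.869), returning to the start.

Shape 2 is a open polyline drawn with `<polyline>`. Its stroke #000000 means score at S640, F1949. After flipping Y the toolpath is (106.373,77.108) → (148.081,19.575) → (80.639,87.218) → (6.053,97.233) → (153.358,35.903).

G21
G90
G00 X101.716 Y29.869
M3 S823
G1 X13.835 Y62.142 F1079
G1 X102.611 Y30.612
G1 X101.716 Y29.869
M5
G00 X106.373 Y77.108
M3 S640
G1 X148.081 Y19.575 F1949
G1 X80.639 Y87.218
G1 X6.053 Y97.233
G1 X153.358 Y35.903
M5
G00 X0.000 Y0.000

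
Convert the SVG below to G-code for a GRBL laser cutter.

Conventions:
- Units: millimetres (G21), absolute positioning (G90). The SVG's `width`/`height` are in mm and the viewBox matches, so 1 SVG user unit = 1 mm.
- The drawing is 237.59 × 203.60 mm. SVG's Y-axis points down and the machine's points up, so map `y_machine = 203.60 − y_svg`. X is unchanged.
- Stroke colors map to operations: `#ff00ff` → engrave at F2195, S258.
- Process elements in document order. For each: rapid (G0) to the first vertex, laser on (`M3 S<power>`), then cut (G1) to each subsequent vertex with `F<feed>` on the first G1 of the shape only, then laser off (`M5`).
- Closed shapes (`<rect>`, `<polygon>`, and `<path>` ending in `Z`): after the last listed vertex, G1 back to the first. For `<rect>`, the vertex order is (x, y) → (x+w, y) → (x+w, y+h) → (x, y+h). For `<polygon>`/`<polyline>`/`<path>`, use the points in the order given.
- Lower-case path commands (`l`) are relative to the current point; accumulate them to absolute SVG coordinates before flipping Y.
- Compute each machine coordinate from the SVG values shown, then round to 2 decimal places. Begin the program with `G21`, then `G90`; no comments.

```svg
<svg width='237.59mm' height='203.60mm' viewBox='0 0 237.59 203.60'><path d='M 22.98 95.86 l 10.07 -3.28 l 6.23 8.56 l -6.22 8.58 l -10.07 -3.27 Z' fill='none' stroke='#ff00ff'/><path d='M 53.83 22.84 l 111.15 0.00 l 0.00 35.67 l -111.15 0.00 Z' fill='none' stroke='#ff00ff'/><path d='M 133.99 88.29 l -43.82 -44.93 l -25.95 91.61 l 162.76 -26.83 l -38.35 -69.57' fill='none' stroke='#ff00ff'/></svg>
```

Since the viewBox matches the mm dimensions, user units are millimetres directly. The only transform is the Y-flip y_m = 203.60 − y_svg.

Shape 1 is a regular polygon drawn with `<path>`. Its stroke #ff00ff means engrave at S258, F2195. After flipping Y the toolpath is (22.98,107.74) → (33.05,111.02) → (39.28,102.46) → (33.06,93.88) → (22.99,97.15) → (22.98,107.74), returning to the start.

Shape 2 is a rectangle drawn with `<path>`. Its stroke #ff00ff means engrave at S258, F2195. After flipping Y the toolpath is (53.83,180.76) → (164.98,180.76) → (164.98,145.09) → (53.83,145.09) → (53.83,180.76), returning to the start.

Shape 3 is a open polyline drawn with `<path>`. Its stroke #ff00ff means engrave at S258, F2195. After flipping Y the toolpath is (133.99,115.31) → (90.17,160.24) → (64.22,68.63) → (226.98,95.46) → (188.63,165.03).

G21
G90
G0 X22.98 Y107.74
M3 S258
G1 X33.05 Y111.02 F2195
G1 X39.28 Y102.46
G1 X33.06 Y93.88
G1 X22.99 Y97.15
G1 X22.98 Y107.74
M5
G0 X53.83 Y180.76
M3 S258
G1 X164.98 Y180.76 F2195
G1 X164.98 Y145.09
G1 X53.83 Y145.09
G1 X53.83 Y180.76
M5
G0 X133.99 Y115.31
M3 S258
G1 X90.17 Y160.24 F2195
G1 X64.22 Y68.63
G1 X226.98 Y95.46
G1 X188.63 Y165.03
M5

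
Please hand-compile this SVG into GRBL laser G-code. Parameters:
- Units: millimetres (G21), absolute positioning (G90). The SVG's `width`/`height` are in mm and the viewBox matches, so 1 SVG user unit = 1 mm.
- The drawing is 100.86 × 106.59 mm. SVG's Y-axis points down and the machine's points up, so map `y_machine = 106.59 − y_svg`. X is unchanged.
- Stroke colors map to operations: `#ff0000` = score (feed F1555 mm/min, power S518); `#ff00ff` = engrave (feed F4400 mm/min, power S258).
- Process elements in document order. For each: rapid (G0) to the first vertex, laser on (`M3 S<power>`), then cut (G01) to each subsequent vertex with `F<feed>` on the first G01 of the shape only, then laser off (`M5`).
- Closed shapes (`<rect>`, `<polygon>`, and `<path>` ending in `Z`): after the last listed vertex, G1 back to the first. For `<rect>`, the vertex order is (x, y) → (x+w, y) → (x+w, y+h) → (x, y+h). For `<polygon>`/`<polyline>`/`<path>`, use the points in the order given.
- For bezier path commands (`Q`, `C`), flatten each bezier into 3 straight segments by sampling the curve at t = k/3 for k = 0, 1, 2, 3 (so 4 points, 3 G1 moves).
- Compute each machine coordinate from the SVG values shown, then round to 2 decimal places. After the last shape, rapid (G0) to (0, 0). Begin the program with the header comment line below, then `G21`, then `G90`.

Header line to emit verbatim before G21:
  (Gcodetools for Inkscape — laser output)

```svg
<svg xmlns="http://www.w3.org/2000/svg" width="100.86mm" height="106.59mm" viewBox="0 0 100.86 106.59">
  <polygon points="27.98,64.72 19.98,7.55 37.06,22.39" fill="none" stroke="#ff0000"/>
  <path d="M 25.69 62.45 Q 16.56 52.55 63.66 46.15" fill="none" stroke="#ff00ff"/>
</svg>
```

Since the viewBox matches the mm dimensions, user units are millimetres directly. The only transform is the Y-flip y_m = 106.59 − y_svg.

Shape 1 is a closed polygon drawn with `<polygon>`. Its stroke #ff0000 means score at S518, F1555. After flipping Y the toolpath is (27.98,41.87) → (19.98,99.04) → (37.06,84.20) → (27.98,41.87), returning to the start.

Shape 2 is a quadratic bezier drawn with `<path>`. Its stroke #ff00ff means engrave at S258, F4400. After flipping Y the toolpath is (25.69,44.14) → (25.85,50.35) → (38.51,55.78) → (63.66,60.44).

(Gcodetools for Inkscape — laser output)
G21
G90
G0 X27.98 Y41.87
M3 S518
G01 X19.98 Y99.04 F1555
G01 X37.06 Y84.20
G01 X27.98 Y41.87
M5
G0 X25.69 Y44.14
M3 S258
G01 X25.85 Y50.35 F4400
G01 X38.51 Y55.78
G01 X63.66 Y60.44
M5
G0 X0.00 Y0.00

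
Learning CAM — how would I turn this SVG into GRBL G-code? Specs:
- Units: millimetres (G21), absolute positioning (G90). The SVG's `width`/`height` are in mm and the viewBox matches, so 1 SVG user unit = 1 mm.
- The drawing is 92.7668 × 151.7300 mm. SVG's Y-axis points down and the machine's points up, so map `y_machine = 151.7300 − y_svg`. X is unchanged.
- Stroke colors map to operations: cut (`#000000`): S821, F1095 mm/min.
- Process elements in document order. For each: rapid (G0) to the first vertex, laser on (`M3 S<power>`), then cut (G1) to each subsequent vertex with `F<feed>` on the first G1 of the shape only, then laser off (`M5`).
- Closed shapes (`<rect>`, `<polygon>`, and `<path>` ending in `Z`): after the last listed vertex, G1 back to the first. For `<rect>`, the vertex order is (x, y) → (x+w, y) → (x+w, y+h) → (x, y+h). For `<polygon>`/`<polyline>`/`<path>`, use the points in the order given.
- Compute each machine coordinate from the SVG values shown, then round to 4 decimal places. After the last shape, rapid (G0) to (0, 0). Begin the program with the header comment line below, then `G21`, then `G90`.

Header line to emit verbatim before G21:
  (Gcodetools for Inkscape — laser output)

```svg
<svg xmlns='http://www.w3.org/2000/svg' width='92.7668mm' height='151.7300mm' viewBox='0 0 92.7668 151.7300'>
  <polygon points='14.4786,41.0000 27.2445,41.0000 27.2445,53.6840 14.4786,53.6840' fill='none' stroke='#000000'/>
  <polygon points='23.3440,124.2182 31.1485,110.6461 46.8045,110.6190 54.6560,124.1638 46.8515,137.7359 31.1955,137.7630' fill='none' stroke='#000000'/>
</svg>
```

viewBox `0 0 92.7668 151.7300` with mm width/height → 1 unit = 1 mm. Flip: y_m = 151.7300 − y_svg.

**Shape 1** — `<polygon>` rectangle, stroke `#000000` → cut (S821, F1095). Machine vertices: (14.4786,110.7300) → (27.2445,110.7300) → (27.2445,98.0460) → (14.4786,98.0460) → (14.4786,110.7300). Closed: final G1 returns to the first vertex.

**Shape 2** — `<polygon>` regular polygon, stroke `#000000` → cut (S821, F1095). Machine vertices: (23.3440,27.5118) → (31.1485,41.0839) → (46.8045,41.1110) → (54.6560,27.5662) → (46.8515,13.9941) → (31.1955,13.9670) → (23.3440,27.5118). Closed: final G1 returns to the first vertex.

(Gcodetools for Inkscape — laser output)
G21
G90
G0 X14.4786 Y110.7300
M3 S821
G1 X27.2445 Y110.7300 F1095
G1 X27.2445 Y98.0460
G1 X14.4786 Y98.0460
G1 X14.4786 Y110.7300
M5
G0 X23.3440 Y27.5118
M3 S821
G1 X31.1485 Y41.0839 F1095
G1 X46.8045 Y41.1110
G1 X54.6560 Y27.5662
G1 X46.8515 Y13.9941
G1 X31.1955 Y13.9670
G1 X23.3440 Y27.5118
M5
G0 X0.0000 Y0.0000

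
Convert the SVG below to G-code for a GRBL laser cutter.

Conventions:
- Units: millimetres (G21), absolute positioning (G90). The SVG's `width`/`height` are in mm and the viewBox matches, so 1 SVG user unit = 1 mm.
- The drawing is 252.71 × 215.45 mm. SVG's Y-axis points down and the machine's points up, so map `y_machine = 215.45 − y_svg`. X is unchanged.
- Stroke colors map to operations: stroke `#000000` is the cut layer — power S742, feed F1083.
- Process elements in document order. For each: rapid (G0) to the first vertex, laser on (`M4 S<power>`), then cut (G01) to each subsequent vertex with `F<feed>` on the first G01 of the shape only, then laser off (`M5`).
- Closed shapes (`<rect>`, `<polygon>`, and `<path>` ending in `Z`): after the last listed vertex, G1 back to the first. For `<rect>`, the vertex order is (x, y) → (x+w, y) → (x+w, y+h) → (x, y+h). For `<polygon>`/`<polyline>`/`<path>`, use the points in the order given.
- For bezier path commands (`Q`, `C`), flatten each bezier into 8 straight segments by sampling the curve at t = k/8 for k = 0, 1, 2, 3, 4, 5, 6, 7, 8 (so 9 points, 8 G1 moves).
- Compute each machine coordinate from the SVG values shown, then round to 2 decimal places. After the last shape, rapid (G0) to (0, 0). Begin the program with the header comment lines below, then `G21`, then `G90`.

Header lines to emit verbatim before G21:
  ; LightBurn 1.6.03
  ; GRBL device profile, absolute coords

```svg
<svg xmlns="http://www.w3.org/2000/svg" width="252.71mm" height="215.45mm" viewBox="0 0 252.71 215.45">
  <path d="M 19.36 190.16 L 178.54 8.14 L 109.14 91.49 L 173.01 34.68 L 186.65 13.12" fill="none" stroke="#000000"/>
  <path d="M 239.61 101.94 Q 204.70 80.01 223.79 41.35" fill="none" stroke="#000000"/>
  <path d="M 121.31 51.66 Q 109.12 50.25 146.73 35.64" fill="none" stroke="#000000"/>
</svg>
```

viewBox `0 0 252.71 215.45` with mm width/height → 1 unit = 1 mm. Flip: y_m = 215.45 − y_svg.

**Shape 1** — `<path>` open polyline, stroke `#000000` → cut (S742, F1083). Machine vertices: (19.36,25.29) → (178.54,207.31) → (109.14,123.96) → (173.01,180.77) → (186.65,202.33). Open path.

**Shape 2** — `<path>` quadratic bezier, stroke `#000000` → cut (S742, F1083). Control points (SVG): P0=(239.61,101.94), P1=(204.70,80.01), P2=(223.79,41.35); sampled at t=k/8. Machine vertices: (239.61,113.51) → (231.73,119.25) → (225.53,125.52) → (221.02,132.31) → (218.20,139.62) → (217.07,147.46) → (217.62,155.82) → (219.86,164.70) → (223.79,174.10). Open path.

**Shape 3** — `<path>` quadratic bezier, stroke `#000000` → cut (S742, F1083). Control points (SVG): P0=(121.31,51.66), P1=(109.12,50.25), P2=(146.73,35.64); sampled at t=k/8. Machine vertices: (121.31,163.79) → (119.04,164.35) → (118.33,165.32) → (119.17,166.70) → (121.57,168.50) → (125.53,170.71) → (131.04,173.33) → (138.11,176.36) → (146.73,179.81). Open path.

; LightBurn 1.6.03
; GRBL device profile, absolute coords
G21
G90
G0 X19.36 Y25.29
M4 S742
G01 X178.54 Y207.31 F1083
G01 X109.14 Y123.96
G01 X173.01 Y180.77
G01 X186.65 Y202.33
M5
G0 X239.61 Y113.51
M4 S742
G01 X231.73 Y119.25 F1083
G01 X225.53 Y125.52
G01 X221.02 Y132.31
G01 X218.20 Y139.62
G01 X217.07 Y147.46
G01 X217.62 Y155.82
G01 X219.86 Y164.70
G01 X223.79 Y174.10
M5
G0 X121.31 Y163.79
M4 S742
G01 X119.04 Y164.35 F1083
G01 X118.33 Y165.32
G01 X119.17 Y166.70
G01 X121.57 Y168.50
G01 X125.53 Y170.71
G01 X131.04 Y173.33
G01 X138.11 Y176.36
G01 X146.73 Y179.81
M5
G0 X0.00 Y0.00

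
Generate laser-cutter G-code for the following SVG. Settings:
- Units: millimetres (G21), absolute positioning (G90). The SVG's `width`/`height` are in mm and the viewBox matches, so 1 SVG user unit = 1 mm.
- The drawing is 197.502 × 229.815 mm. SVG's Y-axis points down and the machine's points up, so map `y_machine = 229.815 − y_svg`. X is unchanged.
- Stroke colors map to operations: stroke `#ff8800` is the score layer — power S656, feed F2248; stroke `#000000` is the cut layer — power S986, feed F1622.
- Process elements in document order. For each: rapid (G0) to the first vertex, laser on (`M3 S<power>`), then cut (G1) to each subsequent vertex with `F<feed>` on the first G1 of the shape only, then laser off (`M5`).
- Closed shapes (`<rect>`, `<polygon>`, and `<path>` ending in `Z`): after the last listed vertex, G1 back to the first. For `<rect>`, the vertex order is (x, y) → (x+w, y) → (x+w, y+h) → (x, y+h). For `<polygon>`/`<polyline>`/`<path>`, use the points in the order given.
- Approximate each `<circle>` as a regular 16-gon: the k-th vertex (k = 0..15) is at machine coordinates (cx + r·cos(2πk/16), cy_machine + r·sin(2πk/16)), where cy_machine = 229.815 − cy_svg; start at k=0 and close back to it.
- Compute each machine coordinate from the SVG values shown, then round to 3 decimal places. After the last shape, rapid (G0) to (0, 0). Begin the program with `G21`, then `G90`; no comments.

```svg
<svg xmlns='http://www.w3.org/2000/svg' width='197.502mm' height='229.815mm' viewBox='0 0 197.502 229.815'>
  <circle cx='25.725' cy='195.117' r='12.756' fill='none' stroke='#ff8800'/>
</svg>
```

G21
G90
G0 X38.481 Y34.698
M3 S656
G1 X37.510 Y39.580 F2248
G1 X34.745 Y43.718
G1 X30.607 Y46.483
G1 X25.725 Y47.454
G1 X20.843 Y46.483
G1 X16.705 Y43.718
G1 X13.940 Y39.580
G1 X12.969 Y34.698
G1 X13.940 Y29.816
G1 X16.705 Y25.678
G1 X20.843 Y22.913
G1 X25.725 Y21.942
G1 X30.607 Y22.913
G1 X34.745 Y25.678
G1 X37.510 Y29.816
G1 X38.481 Y34.698
M5
G0 X0.000 Y0.000

1 u = 1 mm; y_m = 229.815 − y.

[1] `<circle>` circle, #ff8800→score S656 F2248: (38.481,34.698) → (37.510,39.580) → (34.745,43.718) → (30.607,46.483) → (25.725,47.454) → (20.843,46.483) → (16.705,43.718) → (13.940,39.580) → (12.969,34.698) → (13.940,29.816) → (16.705,25.678) → (20.843,22.913) → (25.725,21.942) → (30.607,22.913) → (34.745,25.678) → (37.510,29.816) → (38.481,34.698) (closed)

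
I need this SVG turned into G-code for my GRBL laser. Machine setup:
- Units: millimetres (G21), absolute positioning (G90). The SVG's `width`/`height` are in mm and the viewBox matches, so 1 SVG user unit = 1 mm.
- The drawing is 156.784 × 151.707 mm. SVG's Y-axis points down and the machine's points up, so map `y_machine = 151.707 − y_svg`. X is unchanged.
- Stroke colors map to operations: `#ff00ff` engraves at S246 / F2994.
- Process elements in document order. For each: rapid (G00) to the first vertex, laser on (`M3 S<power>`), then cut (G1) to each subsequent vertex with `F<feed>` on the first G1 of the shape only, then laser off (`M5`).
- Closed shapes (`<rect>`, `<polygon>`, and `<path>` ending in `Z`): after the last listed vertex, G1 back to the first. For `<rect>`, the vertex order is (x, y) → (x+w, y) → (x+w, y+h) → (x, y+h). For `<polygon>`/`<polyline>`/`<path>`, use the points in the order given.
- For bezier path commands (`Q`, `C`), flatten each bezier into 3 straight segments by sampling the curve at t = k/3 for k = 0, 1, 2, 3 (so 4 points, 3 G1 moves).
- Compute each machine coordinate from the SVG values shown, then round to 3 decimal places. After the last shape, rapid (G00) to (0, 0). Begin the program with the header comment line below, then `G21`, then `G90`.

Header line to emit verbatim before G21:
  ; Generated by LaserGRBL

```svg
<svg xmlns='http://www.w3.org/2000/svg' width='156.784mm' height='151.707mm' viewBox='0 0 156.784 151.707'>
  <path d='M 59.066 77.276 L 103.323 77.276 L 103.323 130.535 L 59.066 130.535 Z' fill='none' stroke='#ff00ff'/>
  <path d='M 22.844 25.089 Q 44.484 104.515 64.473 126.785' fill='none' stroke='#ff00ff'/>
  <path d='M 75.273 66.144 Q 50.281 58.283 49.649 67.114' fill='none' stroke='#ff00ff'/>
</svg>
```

viewBox `0 0 156.784 151.707` with mm width/height → 1 unit = 1 mm. Flip: y_m = 151.707 − y_svg.

**Shape 1** — `<path>` rectangle, stroke `#ff00ff` → engrave (S246, F2994). Machine vertices: (59.066,74.431) → (103.323,74.431) → (103.323,21.172) → (59.066,21.172) → (59.066,74.431). Closed: final G1 returns to the first vertex.

**Shape 2** — `<path>` quadratic bezier, stroke `#ff00ff` → engrave (S246, F2994). Control points (SVG): P0=(22.844,25.089), P1=(44.484,104.515), P2=(64.473,126.785); sampled at t=k/3. Machine vertices: (22.844,126.618) → (37.087,80.018) → (50.964,46.119) → (64.473,24.922). Open path.

**Shape 3** — `<path>` quadratic bezier, stroke `#ff00ff` → engrave (S246, F2994). Control points (SVG): P0=(75.273,66.144), P1=(50.281,58.283), P2=(49.649,67.114); sampled at t=k/3. Machine vertices: (75.273,85.563) → (61.318,88.949) → (52.777,88.626) → (49.649,84.593). Open path.

; Generated by LaserGRBL
G21
G90
G00 X59.066 Y74.431
M3 S246
G1 X103.323 Y74.431 F2994
G1 X103.323 Y21.172
G1 X59.066 Y21.172
G1 X59.066 Y74.431
M5
G00 X22.844 Y126.618
M3 S246
G1 X37.087 Y80.018 F2994
G1 X50.964 Y46.119
G1 X64.473 Y24.922
M5
G00 X75.273 Y85.563
M3 S246
G1 X61.318 Y88.949 F2994
G1 X52.777 Y88.626
G1 X49.649 Y84.593
M5
G00 X0.000 Y0.000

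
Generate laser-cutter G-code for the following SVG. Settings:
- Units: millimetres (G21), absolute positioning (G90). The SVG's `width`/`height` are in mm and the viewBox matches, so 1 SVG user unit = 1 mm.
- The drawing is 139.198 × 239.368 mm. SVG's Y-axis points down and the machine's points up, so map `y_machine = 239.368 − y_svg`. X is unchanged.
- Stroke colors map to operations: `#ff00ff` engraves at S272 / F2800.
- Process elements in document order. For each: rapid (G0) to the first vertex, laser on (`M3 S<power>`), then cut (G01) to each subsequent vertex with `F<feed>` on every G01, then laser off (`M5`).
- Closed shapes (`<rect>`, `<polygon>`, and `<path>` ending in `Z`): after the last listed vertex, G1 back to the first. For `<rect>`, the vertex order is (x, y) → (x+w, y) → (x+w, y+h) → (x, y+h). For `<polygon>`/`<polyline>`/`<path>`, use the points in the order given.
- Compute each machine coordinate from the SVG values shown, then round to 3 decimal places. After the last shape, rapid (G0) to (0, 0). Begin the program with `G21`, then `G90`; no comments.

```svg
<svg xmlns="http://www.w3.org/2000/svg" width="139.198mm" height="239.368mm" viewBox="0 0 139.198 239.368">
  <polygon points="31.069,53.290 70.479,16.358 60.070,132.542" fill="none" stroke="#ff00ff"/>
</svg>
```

Since the viewBox matches the mm dimensions, user units are millimetres directly. The only transform is the Y-flip y_m = 239.368 − y_svg.

Shape 1 is a closed polygon drawn with `<polygon>`. Its stroke #ff00ff means engrave at S272, F2800. After flipping Y the toolpath is (31.069,186.078) → (70.479,223.010) → (60.070,106.826) → (31.069,186.078), returning to the start.

G21
G90
G0 X31.069 Y186.078
M3 S272
G01 X70.479 Y223.010 F2800
G01 X60.070 Y106.826 F2800
G01 X31.069 Y186.078 F2800
M5
G0 X0.000 Y0.000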